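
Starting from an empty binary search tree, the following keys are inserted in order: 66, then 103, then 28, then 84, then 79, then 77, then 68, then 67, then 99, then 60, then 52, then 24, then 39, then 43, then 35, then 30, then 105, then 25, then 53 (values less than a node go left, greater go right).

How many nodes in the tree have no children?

7

66: root
103: right child of 66 (depth 1)
28: left child of 66 (depth 1)
84: left child of 103 (depth 2)
79: left child of 84 (depth 3)
77: left child of 79 (depth 4)
68: left child of 77 (depth 5)
67: left child of 68 (depth 6)
99: right child of 84 (depth 3)
60: right child of 28 (depth 2)
52: left child of 60 (depth 3)
24: left child of 28 (depth 2)
39: left child of 52 (depth 4)
43: right child of 39 (depth 5)
35: left child of 39 (depth 5)
30: left child of 35 (depth 6)
105: right child of 103 (depth 2)
25: right child of 24 (depth 3)
53: right child of 52 (depth 4)

Leaves: 25, 30, 43, 53, 67, 99, 105 — 7 in total.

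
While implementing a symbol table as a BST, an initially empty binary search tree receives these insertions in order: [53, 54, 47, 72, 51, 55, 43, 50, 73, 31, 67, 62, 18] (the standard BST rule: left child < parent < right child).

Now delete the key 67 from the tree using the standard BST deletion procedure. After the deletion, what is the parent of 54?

Insert 53: tree is empty, so 53 becomes the root.
Insert 54: 54 > 53 → go right. Place as right child of 53.
Insert 47: 47 < 53 → go left. Place as left child of 53.
Insert 72: 72 > 53 → go right; 72 > 54 → go right. Place as right child of 54.
Insert 51: 51 < 53 → go left; 51 > 47 → go right. Place as right child of 47.
Insert 55: 55 > 53 → go right; 55 > 54 → go right; 55 < 72 → go left. Place as left child of 72.
Insert 43: 43 < 53 → go left; 43 < 47 → go left. Place as left child of 47.
Insert 50: 50 < 53 → go left; 50 > 47 → go right; 50 < 51 → go left. Place as left child of 51.
Insert 73: 73 > 53 → go right; 73 > 54 → go right; 73 > 72 → go right. Place as right child of 72.
Insert 31: 31 < 53 → go left; 31 < 47 → go left; 31 < 43 → go left. Place as left child of 43.
Insert 67: 67 > 53 → go right; 67 > 54 → go right; 67 < 72 → go left; 67 > 55 → go right. Place as right child of 55.
Insert 62: 62 > 53 → go right; 62 > 54 → go right; 62 < 72 → go left; 62 > 55 → go right; 62 < 67 → go left. Place as left child of 67.
Insert 18: 18 < 53 → go left; 18 < 47 → go left; 18 < 43 → go left; 18 < 31 → go left. Place as left child of 31.

Delete 67 (at most one child — splice it out).
After deletion, 54's parent is 53.

53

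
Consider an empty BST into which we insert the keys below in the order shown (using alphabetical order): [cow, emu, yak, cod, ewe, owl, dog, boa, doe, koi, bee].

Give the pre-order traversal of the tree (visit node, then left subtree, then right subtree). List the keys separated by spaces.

cow: root
emu: right child of cow (depth 1)
yak: right child of emu (depth 2)
cod: left child of cow (depth 1)
ewe: left child of yak (depth 3)
owl: right child of ewe (depth 4)
dog: left child of emu (depth 2)
boa: left child of cod (depth 2)
doe: left child of dog (depth 3)
koi: left child of owl (depth 5)
bee: left child of boa (depth 3)

cow cod boa bee emu dog doe yak ewe owl koi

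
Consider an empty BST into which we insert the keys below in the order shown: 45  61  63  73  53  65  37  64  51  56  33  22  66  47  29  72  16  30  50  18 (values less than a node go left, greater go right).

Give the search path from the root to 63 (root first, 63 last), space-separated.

Insert 45: tree is empty, so 45 becomes the root.
Insert 61: 61 > 45 → go right. Place as right child of 45.
Insert 63: 63 > 45 → go right; 63 > 61 → go right. Place as right child of 61.
Insert 73: 73 > 45 → go right; 73 > 61 → go right; 73 > 63 → go right. Place as right child of 63.
Insert 53: 53 > 45 → go right; 53 < 61 → go left. Place as left child of 61.
Insert 65: 65 > 45 → go right; 65 > 61 → go right; 65 > 63 → go right; 65 < 73 → go left. Place as left child of 73.
Insert 37: 37 < 45 → go left. Place as left child of 45.
Insert 64: 64 > 45 → go right; 64 > 61 → go right; 64 > 63 → go right; 64 < 73 → go left; 64 < 65 → go left. Place as left child of 65.
Insert 51: 51 > 45 → go right; 51 < 61 → go left; 51 < 53 → go left. Place as left child of 53.
Insert 56: 56 > 45 → go right; 56 < 61 → go left; 56 > 53 → go right. Place as right child of 53.
Insert 33: 33 < 45 → go left; 33 < 37 → go left. Place as left child of 37.
Insert 22: 22 < 45 → go left; 22 < 37 → go left; 22 < 33 → go left. Place as left child of 33.
Insert 66: 66 > 45 → go right; 66 > 61 → go right; 66 > 63 → go right; 66 < 73 → go left; 66 > 65 → go right. Place as right child of 65.
Insert 47: 47 > 45 → go right; 47 < 61 → go left; 47 < 53 → go left; 47 < 51 → go left. Place as left child of 51.
Insert 29: 29 < 45 → go left; 29 < 37 → go left; 29 < 33 → go left; 29 > 22 → go right. Place as right child of 22.
Insert 72: 72 > 45 → go right; 72 > 61 → go right; 72 > 63 → go right; 72 < 73 → go left; 72 > 65 → go right; 72 > 66 → go right. Place as right child of 66.
Insert 16: 16 < 45 → go left; 16 < 37 → go left; 16 < 33 → go left; 16 < 22 → go left. Place as left child of 22.
Insert 30: 30 < 45 → go left; 30 < 37 → go left; 30 < 33 → go left; 30 > 22 → go right; 30 > 29 → go right. Place as right child of 29.
Insert 50: 50 > 45 → go right; 50 < 61 → go left; 50 < 53 → go left; 50 < 51 → go left; 50 > 47 → go right. Place as right child of 47.
Insert 18: 18 < 45 → go left; 18 < 37 → go left; 18 < 33 → go left; 18 < 22 → go left; 18 > 16 → go right. Place as right child of 16.

45 61 63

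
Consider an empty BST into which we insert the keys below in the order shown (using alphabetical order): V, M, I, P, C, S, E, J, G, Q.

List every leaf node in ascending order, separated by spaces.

G J Q

V: root
M: left child of V (depth 1)
I: left child of M (depth 2)
P: right child of M (depth 2)
C: left child of I (depth 3)
S: right child of P (depth 3)
E: right child of C (depth 4)
J: right child of I (depth 3)
G: right child of E (depth 5)
Q: left child of S (depth 4)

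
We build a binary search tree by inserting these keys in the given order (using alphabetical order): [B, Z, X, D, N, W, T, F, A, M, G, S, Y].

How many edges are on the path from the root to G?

7

B: root
Z: right child of B (depth 1)
X: left child of Z (depth 2)
D: left child of X (depth 3)
N: right child of D (depth 4)
W: right child of N (depth 5)
T: left child of W (depth 6)
F: left child of N (depth 5)
A: left child of B (depth 1)
M: right child of F (depth 6)
G: left child of M (depth 7)
S: left child of T (depth 7)
Y: right child of X (depth 3)

Path to G: B → Z → X → D → N → F → M → G, which is 7 edges.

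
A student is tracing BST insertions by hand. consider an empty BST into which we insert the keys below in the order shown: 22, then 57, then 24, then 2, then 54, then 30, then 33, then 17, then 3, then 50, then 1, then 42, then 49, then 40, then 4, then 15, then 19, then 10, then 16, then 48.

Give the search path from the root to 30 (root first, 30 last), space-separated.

22 57 24 54 30

22: root
57: right child of 22 (depth 1)
24: left child of 57 (depth 2)
2: left child of 22 (depth 1)
54: right child of 24 (depth 3)
30: left child of 54 (depth 4)
33: right child of 30 (depth 5)
17: right child of 2 (depth 2)
3: left child of 17 (depth 3)
50: right child of 33 (depth 6)
1: left child of 2 (depth 2)
42: left child of 50 (depth 7)
49: right child of 42 (depth 8)
40: left child of 42 (depth 8)
4: right child of 3 (depth 4)
15: right child of 4 (depth 5)
19: right child of 17 (depth 3)
10: left child of 15 (depth 6)
16: right child of 15 (depth 6)
48: left child of 49 (depth 9)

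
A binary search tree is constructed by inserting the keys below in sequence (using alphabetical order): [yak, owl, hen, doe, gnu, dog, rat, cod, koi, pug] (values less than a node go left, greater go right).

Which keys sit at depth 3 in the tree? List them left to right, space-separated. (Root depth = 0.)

doe koi pug

Insert yak: tree is empty, so yak becomes the root.
Insert owl: owl < yak → go left. Place as left child of yak.
Insert hen: hen < yak → go left; hen < owl → go left. Place as left child of owl.
Insert doe: doe < yak → go left; doe < owl → go left; doe < hen → go left. Place as left child of hen.
Insert gnu: gnu < yak → go left; gnu < owl → go left; gnu < hen → go left; gnu > doe → go right. Place as right child of doe.
Insert dog: dog < yak → go left; dog < owl → go left; dog < hen → go left; dog > doe → go right; dog < gnu → go left. Place as left child of gnu.
Insert rat: rat < yak → go left; rat > owl → go right. Place as right child of owl.
Insert cod: cod < yak → go left; cod < owl → go left; cod < hen → go left; cod < doe → go left. Place as left child of doe.
Insert koi: koi < yak → go left; koi < owl → go left; koi > hen → go right. Place as right child of hen.
Insert pug: pug < yak → go left; pug > owl → go right; pug < rat → go left. Place as left child of rat.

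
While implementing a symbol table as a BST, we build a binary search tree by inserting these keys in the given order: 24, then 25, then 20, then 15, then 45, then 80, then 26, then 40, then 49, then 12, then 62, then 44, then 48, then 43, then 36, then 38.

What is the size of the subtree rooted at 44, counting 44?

Resulting structure (node: left, right):
  24: L=20, R=25
  25: L=–, R=45
  20: L=15, R=–
  15: L=12, R=–
  45: L=26, R=80
  80: L=49, R=–
  26: L=–, R=40
  40: L=36, R=44
  49: L=48, R=62
  12: L=–, R=–
  62: L=–, R=–
  44: L=43, R=–
  48: L=–, R=–
  43: L=–, R=–
  36: L=–, R=38
  38: L=–, R=–

Subtree rooted at 44 contains: 44, 43 — 2 nodes.

2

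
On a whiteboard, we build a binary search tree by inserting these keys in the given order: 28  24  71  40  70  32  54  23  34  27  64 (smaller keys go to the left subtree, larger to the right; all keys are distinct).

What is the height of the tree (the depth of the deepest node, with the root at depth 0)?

5

Insert 28: tree is empty, so 28 becomes the root.
Insert 24: 24 < 28 → go left. Place as left child of 28.
Insert 71: 71 > 28 → go right. Place as right child of 28.
Insert 40: 40 > 28 → go right; 40 < 71 → go left. Place as left child of 71.
Insert 70: 70 > 28 → go right; 70 < 71 → go left; 70 > 40 → go right. Place as right child of 40.
Insert 32: 32 > 28 → go right; 32 < 71 → go left; 32 < 40 → go left. Place as left child of 40.
Insert 54: 54 > 28 → go right; 54 < 71 → go left; 54 > 40 → go right; 54 < 70 → go left. Place as left child of 70.
Insert 23: 23 < 28 → go left; 23 < 24 → go left. Place as left child of 24.
Insert 34: 34 > 28 → go right; 34 < 71 → go left; 34 < 40 → go left; 34 > 32 → go right. Place as right child of 32.
Insert 27: 27 < 28 → go left; 27 > 24 → go right. Place as right child of 24.
Insert 64: 64 > 28 → go right; 64 < 71 → go left; 64 > 40 → go right; 64 < 70 → go left; 64 > 54 → go right. Place as right child of 54.

The deepest node is 64 at depth 5.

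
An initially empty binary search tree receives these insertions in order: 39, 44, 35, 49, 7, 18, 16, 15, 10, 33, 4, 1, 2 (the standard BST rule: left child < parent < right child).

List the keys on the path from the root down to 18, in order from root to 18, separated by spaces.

Insert 39: tree is empty, so 39 becomes the root.
Insert 44: 44 > 39 → go right. Place as right child of 39.
Insert 35: 35 < 39 → go left. Place as left child of 39.
Insert 49: 49 > 39 → go right; 49 > 44 → go right. Place as right child of 44.
Insert 7: 7 < 39 → go left; 7 < 35 → go left. Place as left child of 35.
Insert 18: 18 < 39 → go left; 18 < 35 → go left; 18 > 7 → go right. Place as right child of 7.
Insert 16: 16 < 39 → go left; 16 < 35 → go left; 16 > 7 → go right; 16 < 18 → go left. Place as left child of 18.
Insert 15: 15 < 39 → go left; 15 < 35 → go left; 15 > 7 → go right; 15 < 18 → go left; 15 < 16 → go left. Place as left child of 16.
Insert 10: 10 < 39 → go left; 10 < 35 → go left; 10 > 7 → go right; 10 < 18 → go left; 10 < 16 → go left; 10 < 15 → go left. Place as left child of 15.
Insert 33: 33 < 39 → go left; 33 < 35 → go left; 33 > 7 → go right; 33 > 18 → go right. Place as right child of 18.
Insert 4: 4 < 39 → go left; 4 < 35 → go left; 4 < 7 → go left. Place as left child of 7.
Insert 1: 1 < 39 → go left; 1 < 35 → go left; 1 < 7 → go left; 1 < 4 → go left. Place as left child of 4.
Insert 2: 2 < 39 → go left; 2 < 35 → go left; 2 < 7 → go left; 2 < 4 → go left; 2 > 1 → go right. Place as right child of 1.

39 35 7 18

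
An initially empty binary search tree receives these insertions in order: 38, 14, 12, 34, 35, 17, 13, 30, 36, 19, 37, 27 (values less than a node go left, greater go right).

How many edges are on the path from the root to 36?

4

38: root
14: left child of 38 (depth 1)
12: left child of 14 (depth 2)
34: right child of 14 (depth 2)
35: right child of 34 (depth 3)
17: left child of 34 (depth 3)
13: right child of 12 (depth 3)
30: right child of 17 (depth 4)
36: right child of 35 (depth 4)
19: left child of 30 (depth 5)
37: right child of 36 (depth 5)
27: right child of 19 (depth 6)

Path to 36: 38 → 14 → 34 → 35 → 36, which is 4 edges.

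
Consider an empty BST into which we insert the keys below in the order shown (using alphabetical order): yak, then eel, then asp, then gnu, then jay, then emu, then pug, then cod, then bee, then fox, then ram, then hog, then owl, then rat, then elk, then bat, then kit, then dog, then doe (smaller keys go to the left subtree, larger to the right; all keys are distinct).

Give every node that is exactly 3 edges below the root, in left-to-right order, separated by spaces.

yak: root
eel: left child of yak (depth 1)
asp: left child of eel (depth 2)
gnu: right child of eel (depth 2)
jay: right child of gnu (depth 3)
emu: left child of gnu (depth 3)
pug: right child of jay (depth 4)
cod: right child of asp (depth 3)
bee: left child of cod (depth 4)
fox: right child of emu (depth 4)
ram: right child of pug (depth 5)
hog: left child of jay (depth 4)
owl: left child of pug (depth 5)
rat: right child of ram (depth 6)
elk: left child of emu (depth 4)
bat: left child of bee (depth 5)
kit: left child of owl (depth 6)
dog: right child of cod (depth 4)
doe: left child of dog (depth 5)

cod emu jay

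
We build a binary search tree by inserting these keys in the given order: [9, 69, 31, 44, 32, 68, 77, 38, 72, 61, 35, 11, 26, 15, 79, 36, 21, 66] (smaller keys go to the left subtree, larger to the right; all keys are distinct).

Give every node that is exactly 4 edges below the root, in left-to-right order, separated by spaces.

26 32 68

9: root
69: right child of 9 (depth 1)
31: left child of 69 (depth 2)
44: right child of 31 (depth 3)
32: left child of 44 (depth 4)
68: right child of 44 (depth 4)
77: right child of 69 (depth 2)
38: right child of 32 (depth 5)
72: left child of 77 (depth 3)
61: left child of 68 (depth 5)
35: left child of 38 (depth 6)
11: left child of 31 (depth 3)
26: right child of 11 (depth 4)
15: left child of 26 (depth 5)
79: right child of 77 (depth 3)
36: right child of 35 (depth 7)
21: right child of 15 (depth 6)
66: right child of 61 (depth 6)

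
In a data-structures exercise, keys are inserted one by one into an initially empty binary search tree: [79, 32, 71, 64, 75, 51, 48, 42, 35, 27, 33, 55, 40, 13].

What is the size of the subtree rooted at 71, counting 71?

Resulting structure (node: left, right):
  79: L=32, R=–
  32: L=27, R=71
  71: L=64, R=75
  64: L=51, R=–
  75: L=–, R=–
  51: L=48, R=55
  48: L=42, R=–
  42: L=35, R=–
  35: L=33, R=40
  27: L=13, R=–
  33: L=–, R=–
  55: L=–, R=–
  40: L=–, R=–
  13: L=–, R=–

Subtree rooted at 71 contains: 71, 64, 51, 48, 42, 35, 33, 40, 55, 75 — 10 nodes.

10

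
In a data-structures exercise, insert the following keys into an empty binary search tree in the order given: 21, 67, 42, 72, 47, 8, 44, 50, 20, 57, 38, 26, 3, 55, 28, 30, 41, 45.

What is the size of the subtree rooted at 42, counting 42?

Insert 21: tree is empty, so 21 becomes the root.
Insert 67: 67 > 21 → go right. Place as right child of 21.
Insert 42: 42 > 21 → go right; 42 < 67 → go left. Place as left child of 67.
Insert 72: 72 > 21 → go right; 72 > 67 → go right. Place as right child of 67.
Insert 47: 47 > 21 → go right; 47 < 67 → go left; 47 > 42 → go right. Place as right child of 42.
Insert 8: 8 < 21 → go left. Place as left child of 21.
Insert 44: 44 > 21 → go right; 44 < 67 → go left; 44 > 42 → go right; 44 < 47 → go left. Place as left child of 47.
Insert 50: 50 > 21 → go right; 50 < 67 → go left; 50 > 42 → go right; 50 > 47 → go right. Place as right child of 47.
Insert 20: 20 < 21 → go left; 20 > 8 → go right. Place as right child of 8.
Insert 57: 57 > 21 → go right; 57 < 67 → go left; 57 > 42 → go right; 57 > 47 → go right; 57 > 50 → go right. Place as right child of 50.
Insert 38: 38 > 21 → go right; 38 < 67 → go left; 38 < 42 → go left. Place as left child of 42.
Insert 26: 26 > 21 → go right; 26 < 67 → go left; 26 < 42 → go left; 26 < 38 → go left. Place as left child of 38.
Insert 3: 3 < 21 → go left; 3 < 8 → go left. Place as left child of 8.
Insert 55: 55 > 21 → go right; 55 < 67 → go left; 55 > 42 → go right; 55 > 47 → go right; 55 > 50 → go right; 55 < 57 → go left. Place as left child of 57.
Insert 28: 28 > 21 → go right; 28 < 67 → go left; 28 < 42 → go left; 28 < 38 → go left; 28 > 26 → go right. Place as right child of 26.
Insert 30: 30 > 21 → go right; 30 < 67 → go left; 30 < 42 → go left; 30 < 38 → go left; 30 > 26 → go right; 30 > 28 → go right. Place as right child of 28.
Insert 41: 41 > 21 → go right; 41 < 67 → go left; 41 < 42 → go left; 41 > 38 → go right. Place as right child of 38.
Insert 45: 45 > 21 → go right; 45 < 67 → go left; 45 > 42 → go right; 45 < 47 → go left; 45 > 44 → go right. Place as right child of 44.

Subtree rooted at 42 contains: 42, 38, 26, 28, 30, 41, 47, 44, 45, 50, 57, 55 — 12 nodes.

12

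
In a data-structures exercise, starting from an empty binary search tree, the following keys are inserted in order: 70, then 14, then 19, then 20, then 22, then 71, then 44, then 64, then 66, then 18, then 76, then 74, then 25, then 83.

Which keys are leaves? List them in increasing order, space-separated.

Resulting structure (node: left, right):
  70: L=14, R=71
  14: L=–, R=19
  19: L=18, R=20
  20: L=–, R=22
  22: L=–, R=44
  71: L=–, R=76
  44: L=25, R=64
  64: L=–, R=66
  66: L=–, R=–
  18: L=–, R=–
  76: L=74, R=83
  74: L=–, R=–
  25: L=–, R=–
  83: L=–, R=–

18 25 66 74 83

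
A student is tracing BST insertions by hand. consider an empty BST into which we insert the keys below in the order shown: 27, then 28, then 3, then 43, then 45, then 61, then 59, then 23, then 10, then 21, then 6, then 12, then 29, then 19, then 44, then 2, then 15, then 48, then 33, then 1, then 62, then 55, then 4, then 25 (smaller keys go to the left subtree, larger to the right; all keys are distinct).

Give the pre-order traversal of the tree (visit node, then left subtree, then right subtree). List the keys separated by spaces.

27 3 2 1 23 10 6 4 21 12 19 15 25 28 43 29 33 45 44 61 59 48 55 62

Resulting structure (node: left, right):
  27: L=3, R=28
  28: L=–, R=43
  3: L=2, R=23
  43: L=29, R=45
  45: L=44, R=61
  61: L=59, R=62
  59: L=48, R=–
  23: L=10, R=25
  10: L=6, R=21
  21: L=12, R=–
  6: L=4, R=–
  12: L=–, R=19
  29: L=–, R=33
  19: L=15, R=–
  44: L=–, R=–
  2: L=1, R=–
  15: L=–, R=–
  48: L=–, R=55
  33: L=–, R=–
  1: L=–, R=–
  62: L=–, R=–
  55: L=–, R=–
  4: L=–, R=–
  25: L=–, R=–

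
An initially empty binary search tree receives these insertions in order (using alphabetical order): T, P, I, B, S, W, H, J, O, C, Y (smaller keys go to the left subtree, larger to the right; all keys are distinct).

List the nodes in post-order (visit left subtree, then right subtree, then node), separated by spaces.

C H B O J I S P Y W T

T: root
P: left child of T (depth 1)
I: left child of P (depth 2)
B: left child of I (depth 3)
S: right child of P (depth 2)
W: right child of T (depth 1)
H: right child of B (depth 4)
J: right child of I (depth 3)
O: right child of J (depth 4)
C: left child of H (depth 5)
Y: right child of W (depth 2)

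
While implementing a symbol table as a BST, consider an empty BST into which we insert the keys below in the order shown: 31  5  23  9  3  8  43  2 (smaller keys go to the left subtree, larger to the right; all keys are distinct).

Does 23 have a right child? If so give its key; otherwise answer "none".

none

Resulting structure (node: left, right):
  31: L=5, R=43
  5: L=3, R=23
  23: L=9, R=–
  9: L=8, R=–
  3: L=2, R=–
  8: L=–, R=–
  43: L=–, R=–
  2: L=–, R=–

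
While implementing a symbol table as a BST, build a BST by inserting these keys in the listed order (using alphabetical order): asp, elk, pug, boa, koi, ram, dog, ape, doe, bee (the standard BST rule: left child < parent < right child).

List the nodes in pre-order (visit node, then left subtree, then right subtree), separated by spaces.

asp: root
elk: right child of asp (depth 1)
pug: right child of elk (depth 2)
boa: left child of elk (depth 2)
koi: left child of pug (depth 3)
ram: right child of pug (depth 3)
dog: right child of boa (depth 3)
ape: left child of asp (depth 1)
doe: left child of dog (depth 4)
bee: left child of boa (depth 3)

asp ape elk boa bee dog doe pug koi ram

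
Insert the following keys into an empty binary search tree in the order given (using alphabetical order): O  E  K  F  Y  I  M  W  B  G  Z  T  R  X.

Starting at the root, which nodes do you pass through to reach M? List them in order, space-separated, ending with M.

Insert O: tree is empty, so O becomes the root.
Insert E: E < O → go left. Place as left child of O.
Insert K: K < O → go left; K > E → go right. Place as right child of E.
Insert F: F < O → go left; F > E → go right; F < K → go left. Place as left child of K.
Insert Y: Y > O → go right. Place as right child of O.
Insert I: I < O → go left; I > E → go right; I < K → go left; I > F → go right. Place as right child of F.
Insert M: M < O → go left; M > E → go right; M > K → go right. Place as right child of K.
Insert W: W > O → go right; W < Y → go left. Place as left child of Y.
Insert B: B < O → go left; B < E → go left. Place as left child of E.
Insert G: G < O → go left; G > E → go right; G < K → go left; G > F → go right; G < I → go left. Place as left child of I.
Insert Z: Z > O → go right; Z > Y → go right. Place as right child of Y.
Insert T: T > O → go right; T < Y → go left; T < W → go left. Place as left child of W.
Insert R: R > O → go right; R < Y → go left; R < W → go left; R < T → go left. Place as left child of T.
Insert X: X > O → go right; X < Y → go left; X > W → go right. Place as right child of W.

O E K M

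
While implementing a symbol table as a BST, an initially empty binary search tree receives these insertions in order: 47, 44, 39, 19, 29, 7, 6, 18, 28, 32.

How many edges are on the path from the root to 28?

5

Insert 47: tree is empty, so 47 becomes the root.
Insert 44: 44 < 47 → go left. Place as left child of 47.
Insert 39: 39 < 47 → go left; 39 < 44 → go left. Place as left child of 44.
Insert 19: 19 < 47 → go left; 19 < 44 → go left; 19 < 39 → go left. Place as left child of 39.
Insert 29: 29 < 47 → go left; 29 < 44 → go left; 29 < 39 → go left; 29 > 19 → go right. Place as right child of 19.
Insert 7: 7 < 47 → go left; 7 < 44 → go left; 7 < 39 → go left; 7 < 19 → go left. Place as left child of 19.
Insert 6: 6 < 47 → go left; 6 < 44 → go left; 6 < 39 → go left; 6 < 19 → go left; 6 < 7 → go left. Place as left child of 7.
Insert 18: 18 < 47 → go left; 18 < 44 → go left; 18 < 39 → go left; 18 < 19 → go left; 18 > 7 → go right. Place as right child of 7.
Insert 28: 28 < 47 → go left; 28 < 44 → go left; 28 < 39 → go left; 28 > 19 → go right; 28 < 29 → go left. Place as left child of 29.
Insert 32: 32 < 47 → go left; 32 < 44 → go left; 32 < 39 → go left; 32 > 19 → go right; 32 > 29 → go right. Place as right child of 29.

Path to 28: 47 → 44 → 39 → 19 → 29 → 28, which is 5 edges.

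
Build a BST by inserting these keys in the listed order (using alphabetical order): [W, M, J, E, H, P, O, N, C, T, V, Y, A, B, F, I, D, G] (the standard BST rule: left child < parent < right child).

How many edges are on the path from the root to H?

W: root
M: left child of W (depth 1)
J: left child of M (depth 2)
E: left child of J (depth 3)
H: right child of E (depth 4)
P: right child of M (depth 2)
O: left child of P (depth 3)
N: left child of O (depth 4)
C: left child of E (depth 4)
T: right child of P (depth 3)
V: right child of T (depth 4)
Y: right child of W (depth 1)
A: left child of C (depth 5)
B: right child of A (depth 6)
F: left child of H (depth 5)
I: right child of H (depth 5)
D: right child of C (depth 5)
G: right child of F (depth 6)

Path to H: W → M → J → E → H, which is 4 edges.

4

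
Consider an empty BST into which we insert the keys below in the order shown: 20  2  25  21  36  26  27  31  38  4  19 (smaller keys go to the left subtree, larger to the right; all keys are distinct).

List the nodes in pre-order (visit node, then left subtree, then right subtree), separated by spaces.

20 2 4 19 25 21 36 26 27 31 38

Resulting structure (node: left, right):
  20: L=2, R=25
  2: L=–, R=4
  25: L=21, R=36
  21: L=–, R=–
  36: L=26, R=38
  26: L=–, R=27
  27: L=–, R=31
  31: L=–, R=–
  38: L=–, R=–
  4: L=–, R=19
  19: L=–, R=–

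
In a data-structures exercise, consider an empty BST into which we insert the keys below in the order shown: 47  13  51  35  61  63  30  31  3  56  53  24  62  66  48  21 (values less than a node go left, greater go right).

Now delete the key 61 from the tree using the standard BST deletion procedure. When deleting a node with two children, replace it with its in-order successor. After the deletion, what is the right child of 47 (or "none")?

47: root
13: left child of 47 (depth 1)
51: right child of 47 (depth 1)
35: right child of 13 (depth 2)
61: right child of 51 (depth 2)
63: right child of 61 (depth 3)
30: left child of 35 (depth 3)
31: right child of 30 (depth 4)
3: left child of 13 (depth 2)
56: left child of 61 (depth 3)
53: left child of 56 (depth 4)
24: left child of 30 (depth 4)
62: left child of 63 (depth 4)
66: right child of 63 (depth 4)
48: left child of 51 (depth 2)
21: left child of 24 (depth 5)

Delete 61 (two children — replace with in-order successor).
After deletion, 47's right child: 51.

51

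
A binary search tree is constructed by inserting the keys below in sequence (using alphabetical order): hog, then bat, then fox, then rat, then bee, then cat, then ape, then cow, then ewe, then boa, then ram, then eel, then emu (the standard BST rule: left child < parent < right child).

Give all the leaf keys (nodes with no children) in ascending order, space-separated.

hog: root
bat: left child of hog (depth 1)
fox: right child of bat (depth 2)
rat: right child of hog (depth 1)
bee: left child of fox (depth 3)
cat: right child of bee (depth 4)
ape: left child of bat (depth 2)
cow: right child of cat (depth 5)
ewe: right child of cow (depth 6)
boa: left child of cat (depth 5)
ram: left child of rat (depth 2)
eel: left child of ewe (depth 7)
emu: right child of eel (depth 8)

ape boa emu ram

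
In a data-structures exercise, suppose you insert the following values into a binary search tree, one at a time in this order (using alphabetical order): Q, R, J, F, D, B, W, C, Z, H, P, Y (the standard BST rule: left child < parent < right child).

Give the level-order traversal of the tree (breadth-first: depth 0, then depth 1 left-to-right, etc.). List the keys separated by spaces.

Q J R F P W D H Z B Y C

Resulting structure (node: left, right):
  Q: L=J, R=R
  R: L=–, R=W
  J: L=F, R=P
  F: L=D, R=H
  D: L=B, R=–
  B: L=–, R=C
  W: L=–, R=Z
  C: L=–, R=–
  Z: L=Y, R=–
  H: L=–, R=–
  P: L=–, R=–
  Y: L=–, R=–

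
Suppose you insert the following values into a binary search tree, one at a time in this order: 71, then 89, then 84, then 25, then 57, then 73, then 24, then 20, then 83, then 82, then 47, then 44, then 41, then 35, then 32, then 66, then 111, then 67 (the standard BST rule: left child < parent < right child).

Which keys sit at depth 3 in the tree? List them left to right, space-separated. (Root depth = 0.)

20 47 66 73

Insert 71: tree is empty, so 71 becomes the root.
Insert 89: 89 > 71 → go right. Place as right child of 71.
Insert 84: 84 > 71 → go right; 84 < 89 → go left. Place as left child of 89.
Insert 25: 25 < 71 → go left. Place as left child of 71.
Insert 57: 57 < 71 → go left; 57 > 25 → go right. Place as right child of 25.
Insert 73: 73 > 71 → go right; 73 < 89 → go left; 73 < 84 → go left. Place as left child of 84.
Insert 24: 24 < 71 → go left; 24 < 25 → go left. Place as left child of 25.
Insert 20: 20 < 71 → go left; 20 < 25 → go left; 20 < 24 → go left. Place as left child of 24.
Insert 83: 83 > 71 → go right; 83 < 89 → go left; 83 < 84 → go left; 83 > 73 → go right. Place as right child of 73.
Insert 82: 82 > 71 → go right; 82 < 89 → go left; 82 < 84 → go left; 82 > 73 → go right; 82 < 83 → go left. Place as left child of 83.
Insert 47: 47 < 71 → go left; 47 > 25 → go right; 47 < 57 → go left. Place as left child of 57.
Insert 44: 44 < 71 → go left; 44 > 25 → go right; 44 < 57 → go left; 44 < 47 → go left. Place as left child of 47.
Insert 41: 41 < 71 → go left; 41 > 25 → go right; 41 < 57 → go left; 41 < 47 → go left; 41 < 44 → go left. Place as left child of 44.
Insert 35: 35 < 71 → go left; 35 > 25 → go right; 35 < 57 → go left; 35 < 47 → go left; 35 < 44 → go left; 35 < 41 → go left. Place as left child of 41.
Insert 32: 32 < 71 → go left; 32 > 25 → go right; 32 < 57 → go left; 32 < 47 → go left; 32 < 44 → go left; 32 < 41 → go left; 32 < 35 → go left. Place as left child of 35.
Insert 66: 66 < 71 → go left; 66 > 25 → go right; 66 > 57 → go right. Place as right child of 57.
Insert 111: 111 > 71 → go right; 111 > 89 → go right. Place as right child of 89.
Insert 67: 67 < 71 → go left; 67 > 25 → go right; 67 > 57 → go right; 67 > 66 → go right. Place as right child of 66.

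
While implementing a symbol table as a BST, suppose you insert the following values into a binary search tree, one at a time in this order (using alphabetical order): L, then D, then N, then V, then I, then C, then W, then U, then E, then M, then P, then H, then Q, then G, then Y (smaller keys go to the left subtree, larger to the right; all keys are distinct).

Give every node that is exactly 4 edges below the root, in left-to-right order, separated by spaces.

L: root
D: left child of L (depth 1)
N: right child of L (depth 1)
V: right child of N (depth 2)
I: right child of D (depth 2)
C: left child of D (depth 2)
W: right child of V (depth 3)
U: left child of V (depth 3)
E: left child of I (depth 3)
M: left child of N (depth 2)
P: left child of U (depth 4)
H: right child of E (depth 4)
Q: right child of P (depth 5)
G: left child of H (depth 5)
Y: right child of W (depth 4)

H P Y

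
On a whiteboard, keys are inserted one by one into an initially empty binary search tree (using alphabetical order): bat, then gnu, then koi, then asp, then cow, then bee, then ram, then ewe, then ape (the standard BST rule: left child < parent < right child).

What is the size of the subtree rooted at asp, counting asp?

bat: root
gnu: right child of bat (depth 1)
koi: right child of gnu (depth 2)
asp: left child of bat (depth 1)
cow: left child of gnu (depth 2)
bee: left child of cow (depth 3)
ram: right child of koi (depth 3)
ewe: right child of cow (depth 3)
ape: left child of asp (depth 2)

Subtree rooted at asp contains: asp, ape — 2 nodes.

2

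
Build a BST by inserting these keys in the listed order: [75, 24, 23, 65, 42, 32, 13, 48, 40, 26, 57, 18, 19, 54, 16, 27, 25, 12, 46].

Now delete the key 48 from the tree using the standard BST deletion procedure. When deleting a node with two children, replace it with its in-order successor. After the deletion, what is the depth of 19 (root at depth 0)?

5

Insert 75: tree is empty, so 75 becomes the root.
Insert 24: 24 < 75 → go left. Place as left child of 75.
Insert 23: 23 < 75 → go left; 23 < 24 → go left. Place as left child of 24.
Insert 65: 65 < 75 → go left; 65 > 24 → go right. Place as right child of 24.
Insert 42: 42 < 75 → go left; 42 > 24 → go right; 42 < 65 → go left. Place as left child of 65.
Insert 32: 32 < 75 → go left; 32 > 24 → go right; 32 < 65 → go left; 32 < 42 → go left. Place as left child of 42.
Insert 13: 13 < 75 → go left; 13 < 24 → go left; 13 < 23 → go left. Place as left child of 23.
Insert 48: 48 < 75 → go left; 48 > 24 → go right; 48 < 65 → go left; 48 > 42 → go right. Place as right child of 42.
Insert 40: 40 < 75 → go left; 40 > 24 → go right; 40 < 65 → go left; 40 < 42 → go left; 40 > 32 → go right. Place as right child of 32.
Insert 26: 26 < 75 → go left; 26 > 24 → go right; 26 < 65 → go left; 26 < 42 → go left; 26 < 32 → go left. Place as left child of 32.
Insert 57: 57 < 75 → go left; 57 > 24 → go right; 57 < 65 → go left; 57 > 42 → go right; 57 > 48 → go right. Place as right child of 48.
Insert 18: 18 < 75 → go left; 18 < 24 → go left; 18 < 23 → go left; 18 > 13 → go right. Place as right child of 13.
Insert 19: 19 < 75 → go left; 19 < 24 → go left; 19 < 23 → go left; 19 > 13 → go right; 19 > 18 → go right. Place as right child of 18.
Insert 54: 54 < 75 → go left; 54 > 24 → go right; 54 < 65 → go left; 54 > 42 → go right; 54 > 48 → go right; 54 < 57 → go left. Place as left child of 57.
Insert 16: 16 < 75 → go left; 16 < 24 → go left; 16 < 23 → go left; 16 > 13 → go right; 16 < 18 → go left. Place as left child of 18.
Insert 27: 27 < 75 → go left; 27 > 24 → go right; 27 < 65 → go left; 27 < 42 → go left; 27 < 32 → go left; 27 > 26 → go right. Place as right child of 26.
Insert 25: 25 < 75 → go left; 25 > 24 → go right; 25 < 65 → go left; 25 < 42 → go left; 25 < 32 → go left; 25 < 26 → go left. Place as left child of 26.
Insert 12: 12 < 75 → go left; 12 < 24 → go left; 12 < 23 → go left; 12 < 13 → go left. Place as left child of 13.
Insert 46: 46 < 75 → go left; 46 > 24 → go right; 46 < 65 → go left; 46 > 42 → go right; 46 < 48 → go left. Place as left child of 48.

Delete 48 (two children — replace with in-order successor).
After deletion, path to 19: 75 → 24 → 23 → 13 → 18 → 19.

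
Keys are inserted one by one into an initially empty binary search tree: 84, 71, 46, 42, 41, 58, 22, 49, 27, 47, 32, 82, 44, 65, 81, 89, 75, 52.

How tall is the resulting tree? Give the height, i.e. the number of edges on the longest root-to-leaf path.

Resulting structure (node: left, right):
  84: L=71, R=89
  71: L=46, R=82
  46: L=42, R=58
  42: L=41, R=44
  41: L=22, R=–
  58: L=49, R=65
  22: L=–, R=27
  49: L=47, R=52
  27: L=–, R=32
  47: L=–, R=–
  32: L=–, R=–
  82: L=81, R=–
  44: L=–, R=–
  65: L=–, R=–
  81: L=75, R=–
  89: L=–, R=–
  75: L=–, R=–
  52: L=–, R=–

The deepest node is 32 at depth 7.

7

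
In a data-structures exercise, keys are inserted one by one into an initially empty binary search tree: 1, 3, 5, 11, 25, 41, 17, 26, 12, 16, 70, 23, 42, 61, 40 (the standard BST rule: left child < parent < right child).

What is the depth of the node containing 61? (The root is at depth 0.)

8

1: root
3: right child of 1 (depth 1)
5: right child of 3 (depth 2)
11: right child of 5 (depth 3)
25: right child of 11 (depth 4)
41: right child of 25 (depth 5)
17: left child of 25 (depth 5)
26: left child of 41 (depth 6)
12: left child of 17 (depth 6)
16: right child of 12 (depth 7)
70: right child of 41 (depth 6)
23: right child of 17 (depth 6)
42: left child of 70 (depth 7)
61: right child of 42 (depth 8)
40: right child of 26 (depth 7)

Path to 61: 1 → 3 → 5 → 11 → 25 → 41 → 70 → 42 → 61, which is 8 edges.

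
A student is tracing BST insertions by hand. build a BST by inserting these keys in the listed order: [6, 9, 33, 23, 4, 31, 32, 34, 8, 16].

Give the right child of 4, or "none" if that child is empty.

6: root
9: right child of 6 (depth 1)
33: right child of 9 (depth 2)
23: left child of 33 (depth 3)
4: left child of 6 (depth 1)
31: right child of 23 (depth 4)
32: right child of 31 (depth 5)
34: right child of 33 (depth 3)
8: left child of 9 (depth 2)
16: left child of 23 (depth 4)

none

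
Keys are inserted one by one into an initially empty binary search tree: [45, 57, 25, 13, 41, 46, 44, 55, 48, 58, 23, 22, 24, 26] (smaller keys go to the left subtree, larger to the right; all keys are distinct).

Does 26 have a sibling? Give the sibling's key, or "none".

45: root
57: right child of 45 (depth 1)
25: left child of 45 (depth 1)
13: left child of 25 (depth 2)
41: right child of 25 (depth 2)
46: left child of 57 (depth 2)
44: right child of 41 (depth 3)
55: right child of 46 (depth 3)
48: left child of 55 (depth 4)
58: right child of 57 (depth 2)
23: right child of 13 (depth 3)
22: left child of 23 (depth 4)
24: right child of 23 (depth 4)
26: left child of 41 (depth 3)

26's parent is 41; the other child of 41 is 44.

44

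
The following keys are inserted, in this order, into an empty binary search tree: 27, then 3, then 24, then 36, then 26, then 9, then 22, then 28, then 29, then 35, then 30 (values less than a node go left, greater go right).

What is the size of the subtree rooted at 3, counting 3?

5

Insert 27: tree is empty, so 27 becomes the root.
Insert 3: 3 < 27 → go left. Place as left child of 27.
Insert 24: 24 < 27 → go left; 24 > 3 → go right. Place as right child of 3.
Insert 36: 36 > 27 → go right. Place as right child of 27.
Insert 26: 26 < 27 → go left; 26 > 3 → go right; 26 > 24 → go right. Place as right child of 24.
Insert 9: 9 < 27 → go left; 9 > 3 → go right; 9 < 24 → go left. Place as left child of 24.
Insert 22: 22 < 27 → go left; 22 > 3 → go right; 22 < 24 → go left; 22 > 9 → go right. Place as right child of 9.
Insert 28: 28 > 27 → go right; 28 < 36 → go left. Place as left child of 36.
Insert 29: 29 > 27 → go right; 29 < 36 → go left; 29 > 28 → go right. Place as right child of 28.
Insert 35: 35 > 27 → go right; 35 < 36 → go left; 35 > 28 → go right; 35 > 29 → go right. Place as right child of 29.
Insert 30: 30 > 27 → go right; 30 < 36 → go left; 30 > 28 → go right; 30 > 29 → go right; 30 < 35 → go left. Place as left child of 35.

Subtree rooted at 3 contains: 3, 24, 9, 22, 26 — 5 nodes.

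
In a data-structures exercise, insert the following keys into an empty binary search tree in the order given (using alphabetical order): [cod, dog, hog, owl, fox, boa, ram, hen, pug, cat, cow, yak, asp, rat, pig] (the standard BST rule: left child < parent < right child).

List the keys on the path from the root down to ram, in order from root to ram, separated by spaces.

cod: root
dog: right child of cod (depth 1)
hog: right child of dog (depth 2)
owl: right child of hog (depth 3)
fox: left child of hog (depth 3)
boa: left child of cod (depth 1)
ram: right child of owl (depth 4)
hen: right child of fox (depth 4)
pug: left child of ram (depth 5)
cat: right child of boa (depth 2)
cow: left child of dog (depth 2)
yak: right child of ram (depth 5)
asp: left child of boa (depth 2)
rat: left child of yak (depth 6)
pig: left child of pug (depth 6)

cod dog hog owl ram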